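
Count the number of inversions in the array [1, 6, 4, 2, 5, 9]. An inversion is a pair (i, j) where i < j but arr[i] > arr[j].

Finding inversions in [1, 6, 4, 2, 5, 9]:

(1, 2): arr[1]=6 > arr[2]=4
(1, 3): arr[1]=6 > arr[3]=2
(1, 4): arr[1]=6 > arr[4]=5
(2, 3): arr[2]=4 > arr[3]=2

Total inversions: 4

The array has 4 inversion(s): (1,2), (1,3), (1,4), (2,3). Each pair (i,j) satisfies i < j and arr[i] > arr[j].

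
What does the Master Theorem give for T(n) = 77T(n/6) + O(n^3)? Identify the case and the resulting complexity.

Master Theorem for T(n) = 77T(n/6) + O(n^3):

a = 77, b = 6, c = 3
log_b(a) = log_6(77) = 2.4243

Case 3: c = 3 > log_6(77) = 2.4243
T(n) = O(n^3) = O(n^3)

For T(n) = 77T(n/6) + O(n^3): log_6(77) = 2.4243. This is Case 3 of the Master Theorem (c > log_b(a), work dominated by root), giving O(n^3).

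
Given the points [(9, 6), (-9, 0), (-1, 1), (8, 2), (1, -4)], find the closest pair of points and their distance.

Computing all pairwise distances among 5 points:

d((9, 6), (-9, 0)) = 18.9737
d((9, 6), (-1, 1)) = 11.1803
d((9, 6), (8, 2)) = 4.1231 <-- minimum
d((9, 6), (1, -4)) = 12.8062
d((-9, 0), (-1, 1)) = 8.0623
d((-9, 0), (8, 2)) = 17.1172
d((-9, 0), (1, -4)) = 10.7703
d((-1, 1), (8, 2)) = 9.0554
d((-1, 1), (1, -4)) = 5.3852
d((8, 2), (1, -4)) = 9.2195

Closest pair: (9, 6) and (8, 2) with distance 4.1231

The closest pair is (9, 6) and (8, 2) with Euclidean distance 4.1231. For 5 points, brute-force pairwise comparison is shown above. For large n, the divide-and-conquer algorithm (sort by x, recurse on halves, check the dividing strip) achieves O(n log n).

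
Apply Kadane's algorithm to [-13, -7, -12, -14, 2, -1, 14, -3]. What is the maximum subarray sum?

Using Kadane's algorithm on [-13, -7, -12, -14, 2, -1, 14, -3]:

Scanning through the array:
Position 1 (value -7): max_ending_here = -7, max_so_far = -7
Position 2 (value -12): max_ending_here = -12, max_so_far = -7
Position 3 (value -14): max_ending_here = -14, max_so_far = -7
Position 4 (value 2): max_ending_here = 2, max_so_far = 2
Position 5 (value -1): max_ending_here = 1, max_so_far = 2
Position 6 (value 14): max_ending_here = 15, max_so_far = 15
Position 7 (value -3): max_ending_here = 12, max_so_far = 15

Maximum subarray: [2, -1, 14]
Maximum sum: 15

The maximum subarray is [2, -1, 14] with sum 15. This subarray runs from index 4 to index 6.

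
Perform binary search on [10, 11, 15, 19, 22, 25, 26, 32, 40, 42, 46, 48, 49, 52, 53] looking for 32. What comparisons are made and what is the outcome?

Binary search for 32 in [10, 11, 15, 19, 22, 25, 26, 32, 40, 42, 46, 48, 49, 52, 53]:

lo=0, hi=14, mid=7, arr[mid]=32 -> Found target at index 7!

Binary search finds 32 at index 7 after 1 comparisons. The search repeatedly halves the search space by comparing with the middle element.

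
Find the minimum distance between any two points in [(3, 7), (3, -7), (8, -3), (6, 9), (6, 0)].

Computing all pairwise distances among 5 points:

d((3, 7), (3, -7)) = 14.0
d((3, 7), (8, -3)) = 11.1803
d((3, 7), (6, 9)) = 3.6056 <-- minimum
d((3, 7), (6, 0)) = 7.6158
d((3, -7), (8, -3)) = 6.4031
d((3, -7), (6, 9)) = 16.2788
d((3, -7), (6, 0)) = 7.6158
d((8, -3), (6, 9)) = 12.1655
d((8, -3), (6, 0)) = 3.6056 <-- minimum
d((6, 9), (6, 0)) = 9.0

Minimum distance: 3.6056 (tie among 2 pairs: (3, 7) and (6, 9); (8, -3) and (6, 0))

The minimum Euclidean distance is 3.6056. There is a tie: 2 pairs achieve this minimum — (3, 7) and (6, 9); (8, -3) and (6, 0). Any of these is a valid closest pair. For 5 points, brute-force pairwise comparison is shown above. For large n, the divide-and-conquer algorithm (sort by x, recurse on halves, check the dividing strip) achieves O(n log n).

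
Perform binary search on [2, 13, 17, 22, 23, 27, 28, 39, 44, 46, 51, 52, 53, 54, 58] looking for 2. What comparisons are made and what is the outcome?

Binary search for 2 in [2, 13, 17, 22, 23, 27, 28, 39, 44, 46, 51, 52, 53, 54, 58]:

lo=0, hi=14, mid=7, arr[mid]=39 -> 39 > 2, search left half
lo=0, hi=6, mid=3, arr[mid]=22 -> 22 > 2, search left half
lo=0, hi=2, mid=1, arr[mid]=13 -> 13 > 2, search left half
lo=0, hi=0, mid=0, arr[mid]=2 -> Found target at index 0!

Binary search finds 2 at index 0 after 4 comparisons. The search repeatedly halves the search space by comparing with the middle element.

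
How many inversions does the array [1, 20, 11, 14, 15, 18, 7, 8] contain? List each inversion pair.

Finding inversions in [1, 20, 11, 14, 15, 18, 7, 8]:

(1, 2): arr[1]=20 > arr[2]=11
(1, 3): arr[1]=20 > arr[3]=14
(1, 4): arr[1]=20 > arr[4]=15
(1, 5): arr[1]=20 > arr[5]=18
(1, 6): arr[1]=20 > arr[6]=7
(1, 7): arr[1]=20 > arr[7]=8
(2, 6): arr[2]=11 > arr[6]=7
(2, 7): arr[2]=11 > arr[7]=8
(3, 6): arr[3]=14 > arr[6]=7
(3, 7): arr[3]=14 > arr[7]=8
(4, 6): arr[4]=15 > arr[6]=7
(4, 7): arr[4]=15 > arr[7]=8
(5, 6): arr[5]=18 > arr[6]=7
(5, 7): arr[5]=18 > arr[7]=8

Total inversions: 14

The array has 14 inversion(s): (1,2), (1,3), (1,4), (1,5), (1,6), (1,7), (2,6), (2,7), (3,6), (3,7), (4,6), (4,7), (5,6), (5,7). Each pair (i,j) satisfies i < j and arr[i] > arr[j].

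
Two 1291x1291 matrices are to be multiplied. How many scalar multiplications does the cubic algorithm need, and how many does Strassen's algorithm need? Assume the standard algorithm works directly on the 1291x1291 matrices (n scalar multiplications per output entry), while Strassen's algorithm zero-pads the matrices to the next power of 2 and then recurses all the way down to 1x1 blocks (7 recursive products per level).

Matrix multiplication for 1291x1291 matrices:

Strassen's algorithm requires power-of-2 dimensions. Pad 1291x1291 to 2048x2048 (next power of 2).

Standard algorithm: 1291^3 = 2151685171 multiplications
Strassen's algorithm: 7^(log2(2048)) = 7^11 = 1977326743 multiplications
Savings: 2151685171 - 1977326743 = 174358428 multiplications

Standard: 2151685171 multiplications (1291^3). Strassen: 1977326743 multiplications (7^11, after padding to 2048x2048). Strassen reduces 8 recursive multiplications to 7 at each level.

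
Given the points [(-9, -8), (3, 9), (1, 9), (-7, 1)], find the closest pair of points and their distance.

Computing all pairwise distances among 4 points:

d((-9, -8), (3, 9)) = 20.8087
d((-9, -8), (1, 9)) = 19.7231
d((-9, -8), (-7, 1)) = 9.2195
d((3, 9), (1, 9)) = 2.0 <-- minimum
d((3, 9), (-7, 1)) = 12.8062
d((1, 9), (-7, 1)) = 11.3137

Closest pair: (3, 9) and (1, 9) with distance 2.0

The closest pair is (3, 9) and (1, 9) with Euclidean distance 2.0. For 4 points, brute-force pairwise comparison is shown above. For large n, the divide-and-conquer algorithm (sort by x, recurse on halves, check the dividing strip) achieves O(n log n).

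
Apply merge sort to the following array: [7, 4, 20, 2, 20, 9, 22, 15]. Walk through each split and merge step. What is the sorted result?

Merge sort trace:

Split: [7, 4, 20, 2, 20, 9, 22, 15] -> [7, 4, 20, 2] and [20, 9, 22, 15]
  Split: [7, 4, 20, 2] -> [7, 4] and [20, 2]
    Split: [7, 4] -> [7] and [4]
    Merge: [7] + [4] -> [4, 7]
    Split: [20, 2] -> [20] and [2]
    Merge: [20] + [2] -> [2, 20]
  Merge: [4, 7] + [2, 20] -> [2, 4, 7, 20]
  Split: [20, 9, 22, 15] -> [20, 9] and [22, 15]
    Split: [20, 9] -> [20] and [9]
    Merge: [20] + [9] -> [9, 20]
    Split: [22, 15] -> [22] and [15]
    Merge: [22] + [15] -> [15, 22]
  Merge: [9, 20] + [15, 22] -> [9, 15, 20, 22]
Merge: [2, 4, 7, 20] + [9, 15, 20, 22] -> [2, 4, 7, 9, 15, 20, 20, 22]

Final sorted array: [2, 4, 7, 9, 15, 20, 20, 22]

The merge sort proceeds by recursively splitting the array and merging sorted halves.
After all merges, the sorted array is [2, 4, 7, 9, 15, 20, 20, 22].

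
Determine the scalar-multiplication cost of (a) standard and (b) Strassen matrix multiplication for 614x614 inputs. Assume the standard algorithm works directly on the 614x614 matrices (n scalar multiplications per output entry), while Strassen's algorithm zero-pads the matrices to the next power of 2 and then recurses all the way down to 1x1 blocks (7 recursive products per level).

Matrix multiplication for 614x614 matrices:

Strassen's algorithm requires power-of-2 dimensions. Pad 614x614 to 1024x1024 (next power of 2).

Standard algorithm: 614^3 = 231475544 multiplications
Strassen's algorithm: 7^(log2(1024)) = 7^10 = 282475249 multiplications
Difference: 231475544 - 282475249 = -50999705 (Strassen uses MORE here due to padding overhead — for small or just-over-power-of-2 n, padding can outweigh the per-level savings)

Standard: 231475544 multiplications (614^3). Strassen: 282475249 multiplications (7^10, after padding to 1024x1024). Strassen reduces 8 recursive multiplications to 7 at each level.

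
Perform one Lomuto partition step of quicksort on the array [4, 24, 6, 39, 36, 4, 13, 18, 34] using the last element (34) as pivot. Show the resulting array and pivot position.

Lomuto partition with pivot = 34:

Initial array: [4, 24, 6, 39, 36, 4, 13, 18, 34]

arr[0]=4 <= 34: swap with position 0, array becomes [4, 24, 6, 39, 36, 4, 13, 18, 34]
arr[1]=24 <= 34: swap with position 1, array becomes [4, 24, 6, 39, 36, 4, 13, 18, 34]
arr[2]=6 <= 34: swap with position 2, array becomes [4, 24, 6, 39, 36, 4, 13, 18, 34]
arr[3]=39 > 34: no swap
arr[4]=36 > 34: no swap
arr[5]=4 <= 34: swap with position 3, array becomes [4, 24, 6, 4, 36, 39, 13, 18, 34]
arr[6]=13 <= 34: swap with position 4, array becomes [4, 24, 6, 4, 13, 39, 36, 18, 34]
arr[7]=18 <= 34: swap with position 5, array becomes [4, 24, 6, 4, 13, 18, 36, 39, 34]

Place pivot at position 6: [4, 24, 6, 4, 13, 18, 34, 39, 36]
Pivot position: 6

After partitioning with pivot 34, the array becomes [4, 24, 6, 4, 13, 18, 34, 39, 36]. The pivot is placed at index 6. All elements to the left of the pivot are <= 34, and all elements to the right are > 34.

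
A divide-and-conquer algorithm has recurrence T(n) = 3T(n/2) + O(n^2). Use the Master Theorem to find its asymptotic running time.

Master Theorem for T(n) = 3T(n/2) + O(n^2):

a = 3, b = 2, c = 2
log_b(a) = log_2(3) = 1.5850

Case 3: c = 2 > log_2(3) = 1.5850
T(n) = O(n^2) = O(n^2)

For T(n) = 3T(n/2) + O(n^2): log_2(3) = 1.5850. This is Case 3 of the Master Theorem (c > log_b(a), work dominated by root), giving O(n^2).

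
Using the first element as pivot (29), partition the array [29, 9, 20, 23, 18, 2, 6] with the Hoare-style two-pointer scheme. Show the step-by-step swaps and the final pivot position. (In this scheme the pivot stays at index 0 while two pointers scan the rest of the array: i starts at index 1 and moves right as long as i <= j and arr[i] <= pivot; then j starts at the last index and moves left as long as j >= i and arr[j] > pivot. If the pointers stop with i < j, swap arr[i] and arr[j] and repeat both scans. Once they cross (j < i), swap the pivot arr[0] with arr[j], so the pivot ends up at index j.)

Hoare-style two-pointer partition with pivot = 29:

Initial array: [29, 9, 20, 23, 18, 2, 6]

Pointers start at i = 1, j = 6.
i ends at 7, j ends at 6: the pointers have crossed (j < i), so scanning stops.

Swap pivot arr[0] with arr[6] to place pivot at position 6: [6, 9, 20, 23, 18, 2, 29]
Pivot position: 6

After partitioning with pivot 29, the array becomes [6, 9, 20, 23, 18, 2, 29]. The pivot is placed at index 6. All elements to the left of the pivot are <= 29, and all elements to the right are > 29.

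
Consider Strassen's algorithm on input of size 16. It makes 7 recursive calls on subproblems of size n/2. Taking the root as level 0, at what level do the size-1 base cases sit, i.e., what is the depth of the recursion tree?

For divide and conquer with division factor 2:

Problem sizes at each level:
Level 0: 16
Level 1: 8
Level 2: 4
Level 3: 2
Level 4: 1

The root is level 0 and the size-1 base case is level 4 (the tree spans levels 0 through 4, i.e. 5 levels counting the root), so the depth is the number of divisions: log_2(16) = 4

The recursion tree depth is log_2(16) = 4. At each level, the problem size is divided by 2, so it takes 4 divisions to reduce to a base case of size 1. The algorithm makes 7 recursive calls at each level.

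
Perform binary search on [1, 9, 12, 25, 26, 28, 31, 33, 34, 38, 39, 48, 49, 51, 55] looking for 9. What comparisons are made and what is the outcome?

Binary search for 9 in [1, 9, 12, 25, 26, 28, 31, 33, 34, 38, 39, 48, 49, 51, 55]:

lo=0, hi=14, mid=7, arr[mid]=33 -> 33 > 9, search left half
lo=0, hi=6, mid=3, arr[mid]=25 -> 25 > 9, search left half
lo=0, hi=2, mid=1, arr[mid]=9 -> Found target at index 1!

Binary search finds 9 at index 1 after 3 comparisons. The search repeatedly halves the search space by comparing with the middle element.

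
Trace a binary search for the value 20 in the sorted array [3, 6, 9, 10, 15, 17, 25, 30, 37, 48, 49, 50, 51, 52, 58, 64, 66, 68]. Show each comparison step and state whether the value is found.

Binary search for 20 in [3, 6, 9, 10, 15, 17, 25, 30, 37, 48, 49, 50, 51, 52, 58, 64, 66, 68]:

lo=0, hi=17, mid=8, arr[mid]=37 -> 37 > 20, search left half
lo=0, hi=7, mid=3, arr[mid]=10 -> 10 < 20, search right half
lo=4, hi=7, mid=5, arr[mid]=17 -> 17 < 20, search right half
lo=6, hi=7, mid=6, arr[mid]=25 -> 25 > 20, search left half
lo=6 > hi=5, target 20 not found

Binary search determines that 20 is not in the array after 4 comparisons. The search space was exhausted without finding the target.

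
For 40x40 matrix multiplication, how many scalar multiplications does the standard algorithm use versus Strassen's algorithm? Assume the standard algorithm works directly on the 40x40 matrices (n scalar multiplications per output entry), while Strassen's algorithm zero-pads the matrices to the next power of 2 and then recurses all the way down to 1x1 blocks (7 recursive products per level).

Matrix multiplication for 40x40 matrices:

Strassen's algorithm requires power-of-2 dimensions. Pad 40x40 to 64x64 (next power of 2).

Standard algorithm: 40^3 = 64000 multiplications
Strassen's algorithm: 7^(log2(64)) = 7^6 = 117649 multiplications
Difference: 64000 - 117649 = -53649 (Strassen uses MORE here due to padding overhead — for small or just-over-power-of-2 n, padding can outweigh the per-level savings)

Standard: 64000 multiplications (40^3). Strassen: 117649 multiplications (7^6, after padding to 64x64). Strassen reduces 8 recursive multiplications to 7 at each level.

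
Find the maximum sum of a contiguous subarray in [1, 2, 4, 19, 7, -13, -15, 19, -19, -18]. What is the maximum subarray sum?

Using Kadane's algorithm on [1, 2, 4, 19, 7, -13, -15, 19, -19, -18]:

Scanning through the array:
Position 1 (value 2): max_ending_here = 3, max_so_far = 3
Position 2 (value 4): max_ending_here = 7, max_so_far = 7
Position 3 (value 19): max_ending_here = 26, max_so_far = 26
Position 4 (value 7): max_ending_here = 33, max_so_far = 33
Position 5 (value -13): max_ending_here = 20, max_so_far = 33
Position 6 (value -15): max_ending_here = 5, max_so_far = 33
Position 7 (value 19): max_ending_here = 24, max_so_far = 33
Position 8 (value -19): max_ending_here = 5, max_so_far = 33
Position 9 (value -18): max_ending_here = -13, max_so_far = 33

Maximum subarray: [1, 2, 4, 19, 7]
Maximum sum: 33

The maximum subarray is [1, 2, 4, 19, 7] with sum 33. This subarray runs from index 0 to index 4.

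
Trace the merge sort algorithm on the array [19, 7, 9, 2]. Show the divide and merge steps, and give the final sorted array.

Merge sort trace:

Split: [19, 7, 9, 2] -> [19, 7] and [9, 2]
  Split: [19, 7] -> [19] and [7]
  Merge: [19] + [7] -> [7, 19]
  Split: [9, 2] -> [9] and [2]
  Merge: [9] + [2] -> [2, 9]
Merge: [7, 19] + [2, 9] -> [2, 7, 9, 19]

Final sorted array: [2, 7, 9, 19]

The merge sort proceeds by recursively splitting the array and merging sorted halves.
After all merges, the sorted array is [2, 7, 9, 19].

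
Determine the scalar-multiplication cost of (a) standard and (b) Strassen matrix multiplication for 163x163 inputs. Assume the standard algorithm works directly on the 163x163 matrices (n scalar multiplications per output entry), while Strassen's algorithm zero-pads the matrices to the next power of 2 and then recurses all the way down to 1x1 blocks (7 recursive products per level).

Matrix multiplication for 163x163 matrices:

Strassen's algorithm requires power-of-2 dimensions. Pad 163x163 to 256x256 (next power of 2).

Standard algorithm: 163^3 = 4330747 multiplications
Strassen's algorithm: 7^(log2(256)) = 7^8 = 5764801 multiplications
Difference: 4330747 - 5764801 = -1434054 (Strassen uses MORE here due to padding overhead — for small or just-over-power-of-2 n, padding can outweigh the per-level savings)

Standard: 4330747 multiplications (163^3). Strassen: 5764801 multiplications (7^8, after padding to 256x256). Strassen reduces 8 recursive multiplications to 7 at each level.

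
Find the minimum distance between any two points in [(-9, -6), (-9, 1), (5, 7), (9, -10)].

Computing all pairwise distances among 4 points:

d((-9, -6), (-9, 1)) = 7.0 <-- minimum
d((-9, -6), (5, 7)) = 19.105
d((-9, -6), (9, -10)) = 18.4391
d((-9, 1), (5, 7)) = 15.2315
d((-9, 1), (9, -10)) = 21.095
d((5, 7), (9, -10)) = 17.4642

Closest pair: (-9, -6) and (-9, 1) with distance 7.0

The closest pair is (-9, -6) and (-9, 1) with Euclidean distance 7.0. For 4 points, brute-force pairwise comparison is shown above. For large n, the divide-and-conquer algorithm (sort by x, recurse on halves, check the dividing strip) achieves O(n log n).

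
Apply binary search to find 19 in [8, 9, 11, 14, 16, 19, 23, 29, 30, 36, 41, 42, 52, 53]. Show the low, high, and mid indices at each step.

Binary search for 19 in [8, 9, 11, 14, 16, 19, 23, 29, 30, 36, 41, 42, 52, 53]:

lo=0, hi=13, mid=6, arr[mid]=23 -> 23 > 19, search left half
lo=0, hi=5, mid=2, arr[mid]=11 -> 11 < 19, search right half
lo=3, hi=5, mid=4, arr[mid]=16 -> 16 < 19, search right half
lo=5, hi=5, mid=5, arr[mid]=19 -> Found target at index 5!

Binary search finds 19 at index 5 after 4 comparisons. The search repeatedly halves the search space by comparing with the middle element.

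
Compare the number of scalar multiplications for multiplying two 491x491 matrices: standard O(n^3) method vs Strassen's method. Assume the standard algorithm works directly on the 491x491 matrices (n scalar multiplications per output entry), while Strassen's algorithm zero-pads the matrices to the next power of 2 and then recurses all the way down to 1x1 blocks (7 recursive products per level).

Matrix multiplication for 491x491 matrices:

Strassen's algorithm requires power-of-2 dimensions. Pad 491x491 to 512x512 (next power of 2).

Standard algorithm: 491^3 = 118370771 multiplications
Strassen's algorithm: 7^(log2(512)) = 7^9 = 40353607 multiplications
Savings: 118370771 - 40353607 = 78017164 multiplications

Standard: 118370771 multiplications (491^3). Strassen: 40353607 multiplications (7^9, after padding to 512x512). Strassen reduces 8 recursive multiplications to 7 at each level.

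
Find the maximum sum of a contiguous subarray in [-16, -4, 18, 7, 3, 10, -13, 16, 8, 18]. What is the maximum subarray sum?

Using Kadane's algorithm on [-16, -4, 18, 7, 3, 10, -13, 16, 8, 18]:

Scanning through the array:
Position 1 (value -4): max_ending_here = -4, max_so_far = -4
Position 2 (value 18): max_ending_here = 18, max_so_far = 18
Position 3 (value 7): max_ending_here = 25, max_so_far = 25
Position 4 (value 3): max_ending_here = 28, max_so_far = 28
Position 5 (value 10): max_ending_here = 38, max_so_far = 38
Position 6 (value -13): max_ending_here = 25, max_so_far = 38
Position 7 (value 16): max_ending_here = 41, max_so_far = 41
Position 8 (value 8): max_ending_here = 49, max_so_far = 49
Position 9 (value 18): max_ending_here = 67, max_so_far = 67

Maximum subarray: [18, 7, 3, 10, -13, 16, 8, 18]
Maximum sum: 67

The maximum subarray is [18, 7, 3, 10, -13, 16, 8, 18] with sum 67. This subarray runs from index 2 to index 9.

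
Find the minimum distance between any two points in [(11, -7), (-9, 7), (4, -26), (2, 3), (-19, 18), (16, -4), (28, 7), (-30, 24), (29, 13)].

Computing all pairwise distances among 9 points:

d((11, -7), (-9, 7)) = 24.4131
d((11, -7), (4, -26)) = 20.2485
d((11, -7), (2, 3)) = 13.4536
d((11, -7), (-19, 18)) = 39.0512
d((11, -7), (16, -4)) = 5.831 <-- minimum
d((11, -7), (28, 7)) = 22.0227
d((11, -7), (-30, 24)) = 51.4004
d((11, -7), (29, 13)) = 26.9072
d((-9, 7), (4, -26)) = 35.4683
d((-9, 7), (2, 3)) = 11.7047
d((-9, 7), (-19, 18)) = 14.8661
d((-9, 7), (16, -4)) = 27.313
d((-9, 7), (28, 7)) = 37.0
d((-9, 7), (-30, 24)) = 27.0185
d((-9, 7), (29, 13)) = 38.4708
d((4, -26), (2, 3)) = 29.0689
d((4, -26), (-19, 18)) = 49.6488
d((4, -26), (16, -4)) = 25.0599
d((4, -26), (28, 7)) = 40.8044
d((4, -26), (-30, 24)) = 60.4649
d((4, -26), (29, 13)) = 46.3249
d((2, 3), (-19, 18)) = 25.807
d((2, 3), (16, -4)) = 15.6525
d((2, 3), (28, 7)) = 26.3059
d((2, 3), (-30, 24)) = 38.2753
d((2, 3), (29, 13)) = 28.7924
d((-19, 18), (16, -4)) = 41.3401
d((-19, 18), (28, 7)) = 48.2701
d((-19, 18), (-30, 24)) = 12.53
d((-19, 18), (29, 13)) = 48.2597
d((16, -4), (28, 7)) = 16.2788
d((16, -4), (-30, 24)) = 53.8516
d((16, -4), (29, 13)) = 21.4009
d((28, 7), (-30, 24)) = 60.4401
d((28, 7), (29, 13)) = 6.0828
d((-30, 24), (29, 13)) = 60.0167

Closest pair: (11, -7) and (16, -4) with distance 5.831

The closest pair is (11, -7) and (16, -4) with Euclidean distance 5.831. For 9 points, brute-force pairwise comparison is shown above. For large n, the divide-and-conquer algorithm (sort by x, recurse on halves, check the dividing strip) achieves O(n log n).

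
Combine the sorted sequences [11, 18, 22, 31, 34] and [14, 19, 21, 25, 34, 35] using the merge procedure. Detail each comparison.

Merging process:

Compare 11 vs 14: take 11 from left. Merged: [11]
Compare 18 vs 14: take 14 from right. Merged: [11, 14]
Compare 18 vs 19: take 18 from left. Merged: [11, 14, 18]
Compare 22 vs 19: take 19 from right. Merged: [11, 14, 18, 19]
Compare 22 vs 21: take 21 from right. Merged: [11, 14, 18, 19, 21]
Compare 22 vs 25: take 22 from left. Merged: [11, 14, 18, 19, 21, 22]
Compare 31 vs 25: take 25 from right. Merged: [11, 14, 18, 19, 21, 22, 25]
Compare 31 vs 34: take 31 from left. Merged: [11, 14, 18, 19, 21, 22, 25, 31]
Compare 34 vs 34: take 34 from left. Merged: [11, 14, 18, 19, 21, 22, 25, 31, 34]
Append remaining from right: [34, 35]. Merged: [11, 14, 18, 19, 21, 22, 25, 31, 34, 34, 35]

Final merged array: [11, 14, 18, 19, 21, 22, 25, 31, 34, 34, 35]
Total comparisons: 9

The merged array is [11, 14, 18, 19, 21, 22, 25, 31, 34, 34, 35], requiring 9 comparisons. The merge step runs in O(n) time where n is the total number of elements.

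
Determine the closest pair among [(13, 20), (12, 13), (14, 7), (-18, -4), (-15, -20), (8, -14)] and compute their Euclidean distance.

Computing all pairwise distances among 6 points:

d((13, 20), (12, 13)) = 7.0711
d((13, 20), (14, 7)) = 13.0384
d((13, 20), (-18, -4)) = 39.2046
d((13, 20), (-15, -20)) = 48.8262
d((13, 20), (8, -14)) = 34.3657
d((12, 13), (14, 7)) = 6.3246 <-- minimum
d((12, 13), (-18, -4)) = 34.4819
d((12, 13), (-15, -20)) = 42.638
d((12, 13), (8, -14)) = 27.2947
d((14, 7), (-18, -4)) = 33.8378
d((14, 7), (-15, -20)) = 39.6232
d((14, 7), (8, -14)) = 21.8403
d((-18, -4), (-15, -20)) = 16.2788
d((-18, -4), (8, -14)) = 27.8568
d((-15, -20), (8, -14)) = 23.7697

Closest pair: (12, 13) and (14, 7) with distance 6.3246

The closest pair is (12, 13) and (14, 7) with Euclidean distance 6.3246. For 6 points, brute-force pairwise comparison is shown above. For large n, the divide-and-conquer algorithm (sort by x, recurse on halves, check the dividing strip) achieves O(n log n).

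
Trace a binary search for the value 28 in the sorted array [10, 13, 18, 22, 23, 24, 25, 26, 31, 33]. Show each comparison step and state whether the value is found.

Binary search for 28 in [10, 13, 18, 22, 23, 24, 25, 26, 31, 33]:

lo=0, hi=9, mid=4, arr[mid]=23 -> 23 < 28, search right half
lo=5, hi=9, mid=7, arr[mid]=26 -> 26 < 28, search right half
lo=8, hi=9, mid=8, arr[mid]=31 -> 31 > 28, search left half
lo=8 > hi=7, target 28 not found

Binary search determines that 28 is not in the array after 3 comparisons. The search space was exhausted without finding the target.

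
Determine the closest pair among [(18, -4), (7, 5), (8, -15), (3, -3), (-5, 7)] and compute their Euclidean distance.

Computing all pairwise distances among 5 points:

d((18, -4), (7, 5)) = 14.2127
d((18, -4), (8, -15)) = 14.8661
d((18, -4), (3, -3)) = 15.0333
d((18, -4), (-5, 7)) = 25.4951
d((7, 5), (8, -15)) = 20.025
d((7, 5), (3, -3)) = 8.9443 <-- minimum
d((7, 5), (-5, 7)) = 12.1655
d((8, -15), (3, -3)) = 13.0
d((8, -15), (-5, 7)) = 25.5539
d((3, -3), (-5, 7)) = 12.8062

Closest pair: (7, 5) and (3, -3) with distance 8.9443

The closest pair is (7, 5) and (3, -3) with Euclidean distance 8.9443. For 5 points, brute-force pairwise comparison is shown above. For large n, the divide-and-conquer algorithm (sort by x, recurse on halves, check the dividing strip) achieves O(n log n).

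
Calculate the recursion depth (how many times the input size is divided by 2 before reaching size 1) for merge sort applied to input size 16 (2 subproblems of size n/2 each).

For divide and conquer with division factor 2:

Problem sizes at each level:
Level 0: 16
Level 1: 8
Level 2: 4
Level 3: 2
Level 4: 1

The root is level 0 and the size-1 base case is level 4 (the tree spans levels 0 through 4, i.e. 5 levels counting the root), so the depth is the number of divisions: log_2(16) = 4

The recursion tree depth is log_2(16) = 4. At each level, the problem size is divided by 2, so it takes 4 divisions to reduce to a base case of size 1. The algorithm makes 2 recursive calls at each level.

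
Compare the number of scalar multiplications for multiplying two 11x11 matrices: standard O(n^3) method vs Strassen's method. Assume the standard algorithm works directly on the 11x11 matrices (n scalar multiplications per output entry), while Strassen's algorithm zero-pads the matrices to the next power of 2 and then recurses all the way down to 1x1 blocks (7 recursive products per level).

Matrix multiplication for 11x11 matrices:

Strassen's algorithm requires power-of-2 dimensions. Pad 11x11 to 16x16 (next power of 2).

Standard algorithm: 11^3 = 1331 multiplications
Strassen's algorithm: 7^(log2(16)) = 7^4 = 2401 multiplications
Difference: 1331 - 2401 = -1070 (Strassen uses MORE here due to padding overhead — for small or just-over-power-of-2 n, padding can outweigh the per-level savings)

Standard: 1331 multiplications (11^3). Strassen: 2401 multiplications (7^4, after padding to 16x16). Strassen reduces 8 recursive multiplications to 7 at each level.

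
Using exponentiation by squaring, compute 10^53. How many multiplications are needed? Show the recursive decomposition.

Computing 10^53 by squaring (build up from 10^1; each line after the first costs one multiplication):

10^1 = 10
10^2 = (10^1)^2 = 10^2 = 100
10^3 = 10 * 10^2 = 10 * 100 = 1000
10^6 = (10^3)^2 = 1000^2 = 1000000
10^12 = (10^6)^2 = 1000000^2 = 1000000000000
10^13 = 10 * 10^12 = 10 * 1000000000000 = 10000000000000
10^26 = (10^13)^2 = 10000000000000^2 = 100000000000000000000000000
10^52 = (10^26)^2 = 100000000000000000000000000^2 = 10000000000000000000000000000000000000000000000000000
10^53 = 10 * 10^52 = 10 * 10000000000000000000000000000000000000000000000000000 = 100000000000000000000000000000000000000000000000000000

Result: 100000000000000000000000000000000000000000000000000000
Multiplications needed: 8 (8 lines after 10^1)

10^53 = 100000000000000000000000000000000000000000000000000000. Using exponentiation by squaring, this requires 8 multiplications. The key idea: if the exponent is even, square the half-power; if odd, multiply by the base once.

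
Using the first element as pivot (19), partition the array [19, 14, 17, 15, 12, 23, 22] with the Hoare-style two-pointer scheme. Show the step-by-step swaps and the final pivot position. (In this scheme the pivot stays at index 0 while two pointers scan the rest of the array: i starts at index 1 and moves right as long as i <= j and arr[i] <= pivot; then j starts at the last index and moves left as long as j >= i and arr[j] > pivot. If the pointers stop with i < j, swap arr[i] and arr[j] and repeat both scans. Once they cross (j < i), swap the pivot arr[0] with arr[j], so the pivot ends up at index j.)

Hoare-style two-pointer partition with pivot = 19:

Initial array: [19, 14, 17, 15, 12, 23, 22]

Pointers start at i = 1, j = 6.
i ends at 5, j ends at 4: the pointers have crossed (j < i), so scanning stops.

Swap pivot arr[0] with arr[4] to place pivot at position 4: [12, 14, 17, 15, 19, 23, 22]
Pivot position: 4

After partitioning with pivot 19, the array becomes [12, 14, 17, 15, 19, 23, 22]. The pivot is placed at index 4. All elements to the left of the pivot are <= 19, and all elements to the right are > 19.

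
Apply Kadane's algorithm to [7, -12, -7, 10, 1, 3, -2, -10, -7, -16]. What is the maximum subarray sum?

Using Kadane's algorithm on [7, -12, -7, 10, 1, 3, -2, -10, -7, -16]:

Scanning through the array:
Position 1 (value -12): max_ending_here = -5, max_so_far = 7
Position 2 (value -7): max_ending_here = -7, max_so_far = 7
Position 3 (value 10): max_ending_here = 10, max_so_far = 10
Position 4 (value 1): max_ending_here = 11, max_so_far = 11
Position 5 (value 3): max_ending_here = 14, max_so_far = 14
Position 6 (value -2): max_ending_here = 12, max_so_far = 14
Position 7 (value -10): max_ending_here = 2, max_so_far = 14
Position 8 (value -7): max_ending_here = -5, max_so_far = 14
Position 9 (value -16): max_ending_here = -16, max_so_far = 14

Maximum subarray: [10, 1, 3]
Maximum sum: 14

The maximum subarray is [10, 1, 3] with sum 14. This subarray runs from index 3 to index 5.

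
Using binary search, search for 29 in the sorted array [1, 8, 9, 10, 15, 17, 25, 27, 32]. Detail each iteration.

Binary search for 29 in [1, 8, 9, 10, 15, 17, 25, 27, 32]:

lo=0, hi=8, mid=4, arr[mid]=15 -> 15 < 29, search right half
lo=5, hi=8, mid=6, arr[mid]=25 -> 25 < 29, search right half
lo=7, hi=8, mid=7, arr[mid]=27 -> 27 < 29, search right half
lo=8, hi=8, mid=8, arr[mid]=32 -> 32 > 29, search left half
lo=8 > hi=7, target 29 not found

Binary search determines that 29 is not in the array after 4 comparisons. The search space was exhausted without finding the target.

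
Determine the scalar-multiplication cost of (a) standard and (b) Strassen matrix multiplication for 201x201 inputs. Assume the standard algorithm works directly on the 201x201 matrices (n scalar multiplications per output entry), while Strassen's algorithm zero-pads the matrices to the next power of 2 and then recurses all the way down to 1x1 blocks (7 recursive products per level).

Matrix multiplication for 201x201 matrices:

Strassen's algorithm requires power-of-2 dimensions. Pad 201x201 to 256x256 (next power of 2).

Standard algorithm: 201^3 = 8120601 multiplications
Strassen's algorithm: 7^(log2(256)) = 7^8 = 5764801 multiplications
Savings: 8120601 - 5764801 = 2355800 multiplications

Standard: 8120601 multiplications (201^3). Strassen: 5764801 multiplications (7^8, after padding to 256x256). Strassen reduces 8 recursive multiplications to 7 at each level.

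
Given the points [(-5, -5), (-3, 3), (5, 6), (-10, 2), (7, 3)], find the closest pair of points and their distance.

Computing all pairwise distances among 5 points:

d((-5, -5), (-3, 3)) = 8.2462
d((-5, -5), (5, 6)) = 14.8661
d((-5, -5), (-10, 2)) = 8.6023
d((-5, -5), (7, 3)) = 14.4222
d((-3, 3), (5, 6)) = 8.544
d((-3, 3), (-10, 2)) = 7.0711
d((-3, 3), (7, 3)) = 10.0
d((5, 6), (-10, 2)) = 15.5242
d((5, 6), (7, 3)) = 3.6056 <-- minimum
d((-10, 2), (7, 3)) = 17.0294

Closest pair: (5, 6) and (7, 3) with distance 3.6056

The closest pair is (5, 6) and (7, 3) with Euclidean distance 3.6056. For 5 points, brute-force pairwise comparison is shown above. For large n, the divide-and-conquer algorithm (sort by x, recurse on halves, check the dividing strip) achieves O(n log n).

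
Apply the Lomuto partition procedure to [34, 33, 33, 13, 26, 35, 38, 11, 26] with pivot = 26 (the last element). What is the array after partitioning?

Lomuto partition with pivot = 26:

Initial array: [34, 33, 33, 13, 26, 35, 38, 11, 26]

arr[0]=34 > 26: no swap
arr[1]=33 > 26: no swap
arr[2]=33 > 26: no swap
arr[3]=13 <= 26: swap with position 0, array becomes [13, 33, 33, 34, 26, 35, 38, 11, 26]
arr[4]=26 <= 26: swap with position 1, array becomes [13, 26, 33, 34, 33, 35, 38, 11, 26]
arr[5]=35 > 26: no swap
arr[6]=38 > 26: no swap
arr[7]=11 <= 26: swap with position 2, array becomes [13, 26, 11, 34, 33, 35, 38, 33, 26]

Place pivot at position 3: [13, 26, 11, 26, 33, 35, 38, 33, 34]
Pivot position: 3

After partitioning with pivot 26, the array becomes [13, 26, 11, 26, 33, 35, 38, 33, 34]. The pivot is placed at index 3. All elements to the left of the pivot are <= 26, and all elements to the right are > 26.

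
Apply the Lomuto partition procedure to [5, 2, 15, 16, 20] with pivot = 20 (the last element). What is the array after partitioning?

Lomuto partition with pivot = 20:

Initial array: [5, 2, 15, 16, 20]

arr[0]=5 <= 20: swap with position 0, array becomes [5, 2, 15, 16, 20]
arr[1]=2 <= 20: swap with position 1, array becomes [5, 2, 15, 16, 20]
arr[2]=15 <= 20: swap with position 2, array becomes [5, 2, 15, 16, 20]
arr[3]=16 <= 20: swap with position 3, array becomes [5, 2, 15, 16, 20]

Place pivot at position 4: [5, 2, 15, 16, 20]
Pivot position: 4

After partitioning with pivot 20, the array becomes [5, 2, 15, 16, 20]. The pivot is placed at index 4. All elements to the left of the pivot are <= 20, and all elements to the right are > 20.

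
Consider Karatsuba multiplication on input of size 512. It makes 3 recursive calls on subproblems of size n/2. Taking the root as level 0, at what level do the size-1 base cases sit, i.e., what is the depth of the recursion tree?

For divide and conquer with division factor 2:

Problem sizes at each level:
Level 0: 512
Level 1: 256
Level 2: 128
Level 3: 64
Level 4: 32
Level 5: 16
Level 6: 8
Level 7: 4
Level 8: 2
Level 9: 1

The root is level 0 and the size-1 base case is level 9 (the tree spans levels 0 through 9, i.e. 10 levels counting the root), so the depth is the number of divisions: log_2(512) = 9

The recursion tree depth is log_2(512) = 9. At each level, the problem size is divided by 2, so it takes 9 divisions to reduce to a base case of size 1. The algorithm makes 3 recursive calls at each level.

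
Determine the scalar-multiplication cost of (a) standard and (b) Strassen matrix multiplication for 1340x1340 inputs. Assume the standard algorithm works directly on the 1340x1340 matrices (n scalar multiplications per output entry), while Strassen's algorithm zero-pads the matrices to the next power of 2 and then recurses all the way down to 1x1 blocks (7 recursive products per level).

Matrix multiplication for 1340x1340 matrices:

Strassen's algorithm requires power-of-2 dimensions. Pad 1340x1340 to 2048x2048 (next power of 2).

Standard algorithm: 1340^3 = 2406104000 multiplications
Strassen's algorithm: 7^(log2(2048)) = 7^11 = 1977326743 multiplications
Savings: 2406104000 - 1977326743 = 428777257 multiplications

Standard: 2406104000 multiplications (1340^3). Strassen: 1977326743 multiplications (7^11, after padding to 2048x2048). Strassen reduces 8 recursive multiplications to 7 at each level.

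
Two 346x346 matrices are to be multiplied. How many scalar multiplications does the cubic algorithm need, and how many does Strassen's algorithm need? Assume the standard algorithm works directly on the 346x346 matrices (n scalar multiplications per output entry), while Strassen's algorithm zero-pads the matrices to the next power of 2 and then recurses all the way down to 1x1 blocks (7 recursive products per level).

Matrix multiplication for 346x346 matrices:

Strassen's algorithm requires power-of-2 dimensions. Pad 346x346 to 512x512 (next power of 2).

Standard algorithm: 346^3 = 41421736 multiplications
Strassen's algorithm: 7^(log2(512)) = 7^9 = 40353607 multiplications
Savings: 41421736 - 40353607 = 1068129 multiplications

Standard: 41421736 multiplications (346^3). Strassen: 40353607 multiplications (7^9, after padding to 512x512). Strassen reduces 8 recursive multiplications to 7 at each level.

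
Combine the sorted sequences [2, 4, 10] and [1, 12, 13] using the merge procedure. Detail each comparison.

Merging process:

Compare 2 vs 1: take 1 from right. Merged: [1]
Compare 2 vs 12: take 2 from left. Merged: [1, 2]
Compare 4 vs 12: take 4 from left. Merged: [1, 2, 4]
Compare 10 vs 12: take 10 from left. Merged: [1, 2, 4, 10]
Append remaining from right: [12, 13]. Merged: [1, 2, 4, 10, 12, 13]

Final merged array: [1, 2, 4, 10, 12, 13]
Total comparisons: 4

The merged array is [1, 2, 4, 10, 12, 13], requiring 4 comparisons. The merge step runs in O(n) time where n is the total number of elements.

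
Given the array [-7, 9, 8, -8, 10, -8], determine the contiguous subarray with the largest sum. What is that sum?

Using Kadane's algorithm on [-7, 9, 8, -8, 10, -8]:

Scanning through the array:
Position 1 (value 9): max_ending_here = 9, max_so_far = 9
Position 2 (value 8): max_ending_here = 17, max_so_far = 17
Position 3 (value -8): max_ending_here = 9, max_so_far = 17
Position 4 (value 10): max_ending_here = 19, max_so_far = 19
Position 5 (value -8): max_ending_here = 11, max_so_far = 19

Maximum subarray: [9, 8, -8, 10]
Maximum sum: 19

The maximum subarray is [9, 8, -8, 10] with sum 19. This subarray runs from index 1 to index 4.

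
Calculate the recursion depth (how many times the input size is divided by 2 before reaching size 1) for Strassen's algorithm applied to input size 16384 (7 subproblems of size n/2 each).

For divide and conquer with division factor 2:

Problem sizes at each level:
Level 0: 16384
Level 1: 8192
Level 2: 4096
Level 3: 2048
Level 4: 1024
Level 5: 512
Level 6: 256
Level 7: 128
Level 8: 64
Level 9: 32
Level 10: 16
Level 11: 8
Level 12: 4
Level 13: 2
Level 14: 1

The root is level 0 and the size-1 base case is level 14 (the tree spans levels 0 through 14, i.e. 15 levels counting the root), so the depth is the number of divisions: log_2(16384) = 14

The recursion tree depth is log_2(16384) = 14. At each level, the problem size is divided by 2, so it takes 14 divisions to reduce to a base case of size 1. The algorithm makes 7 recursive calls at each level.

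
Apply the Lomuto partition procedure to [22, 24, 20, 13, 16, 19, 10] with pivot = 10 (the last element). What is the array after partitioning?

Lomuto partition with pivot = 10:

Initial array: [22, 24, 20, 13, 16, 19, 10]

arr[0]=22 > 10: no swap
arr[1]=24 > 10: no swap
arr[2]=20 > 10: no swap
arr[3]=13 > 10: no swap
arr[4]=16 > 10: no swap
arr[5]=19 > 10: no swap

Place pivot at position 0: [10, 24, 20, 13, 16, 19, 22]
Pivot position: 0

After partitioning with pivot 10, the array becomes [10, 24, 20, 13, 16, 19, 22]. The pivot is placed at index 0. All elements to the left of the pivot are <= 10, and all elements to the right are > 10.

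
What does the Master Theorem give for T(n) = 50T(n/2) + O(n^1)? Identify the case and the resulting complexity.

Master Theorem for T(n) = 50T(n/2) + O(n^1):

a = 50, b = 2, c = 1
log_b(a) = log_2(50) = 5.6439

Case 1: c = 1 < log_2(50) = 5.6439
T(n) = O(n^(log_2 50))

For T(n) = 50T(n/2) + O(n^1): log_2(50) = 5.6439. This is Case 1 of the Master Theorem (c < log_b(a), work dominated by leaves), giving O(n^(log_2 50)).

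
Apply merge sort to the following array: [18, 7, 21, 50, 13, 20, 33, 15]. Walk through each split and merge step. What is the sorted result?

Merge sort trace:

Split: [18, 7, 21, 50, 13, 20, 33, 15] -> [18, 7, 21, 50] and [13, 20, 33, 15]
  Split: [18, 7, 21, 50] -> [18, 7] and [21, 50]
    Split: [18, 7] -> [18] and [7]
    Merge: [18] + [7] -> [7, 18]
    Split: [21, 50] -> [21] and [50]
    Merge: [21] + [50] -> [21, 50]
  Merge: [7, 18] + [21, 50] -> [7, 18, 21, 50]
  Split: [13, 20, 33, 15] -> [13, 20] and [33, 15]
    Split: [13, 20] -> [13] and [20]
    Merge: [13] + [20] -> [13, 20]
    Split: [33, 15] -> [33] and [15]
    Merge: [33] + [15] -> [15, 33]
  Merge: [13, 20] + [15, 33] -> [13, 15, 20, 33]
Merge: [7, 18, 21, 50] + [13, 15, 20, 33] -> [7, 13, 15, 18, 20, 21, 33, 50]

Final sorted array: [7, 13, 15, 18, 20, 21, 33, 50]

The merge sort proceeds by recursively splitting the array and merging sorted halves.
After all merges, the sorted array is [7, 13, 15, 18, 20, 21, 33, 50].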